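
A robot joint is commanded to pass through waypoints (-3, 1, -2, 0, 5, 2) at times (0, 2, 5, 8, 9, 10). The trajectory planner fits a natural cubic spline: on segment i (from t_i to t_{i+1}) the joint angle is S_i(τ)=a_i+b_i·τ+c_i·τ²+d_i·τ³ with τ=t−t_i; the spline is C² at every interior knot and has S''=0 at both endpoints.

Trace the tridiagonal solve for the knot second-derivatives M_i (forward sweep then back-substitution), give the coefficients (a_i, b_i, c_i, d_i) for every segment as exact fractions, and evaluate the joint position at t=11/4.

  seg 0: a=-3 b=8032/3081 c=0 d=-935/6162
  seg 1: a=1 b=2422/3081 c=-935/1027 d=224/2133
  seg 2: a=-2 b=-5672/3081 c=107/3081 d=7405/27729
  seg 3: a=0 b=17185/3081 c=2504/1027 d=-9292/3081
  seg 4: a=5 b=4333/3081 c=-6788/1027 d=6788/3081
S(11/4) = 18433/16432

Δ: Δ0=2, Δ1=-1, Δ2=2/3, Δ3=5, Δ4=-3
row 1: diag=10, rhs=-18; c'=3/10, d'=-9/5
row 2: denom=12−3·3/10=111/10; d'=(10−3·-9/5)/(111/10)=154/111
row 3: denom=8−3·10/37=266/37; d'=(26−3·154/111)/(266/37)=404/133
row 4: denom=4−1·37/266=1027/266; d'=(-48−1·404/133)/(1027/266)=-13576/1027
back: M4=-13576/1027
back: M3=404/133−37/266·-13576/1027=5008/1027
back: M2=154/111−10/37·5008/1027=214/3081
back: M1=-9/5−3/10·214/3081=-1870/1027
M: M0=0, M1=-1870/1027, M2=214/3081, M3=5008/1027, M4=-13576/1027, M5=0
seg 0: a=-3, c=M0/2=0, d=(M1−M0)/(6·2)=-935/6162, b=Δ0−h0·(2M0+M1)/6=8032/3081
seg 1: a=1, c=M1/2=-935/1027, d=(M2−M1)/(6·3)=224/2133, b=Δ1−h1·(2M1+M2)/6=2422/3081
seg 2: a=-2, c=M2/2=107/3081, d=(M3−M2)/(6·3)=7405/27729, b=Δ2−h2·(2M2+M3)/6=-5672/3081
seg 3: a=0, c=M3/2=2504/1027, d=(M4−M3)/(6·1)=-9292/3081, b=Δ3−h3·(2M3+M4)/6=17185/3081
seg 4: a=5, c=M4/2=-6788/1027, d=(M5−M4)/(6·1)=6788/3081, b=Δ4−h4·(2M4+M5)/6=4333/3081
t_q=11/4 → seg 1, τ=3/4; S=1+2422/3081·τ+-935/1027·τ²+224/2133·τ³=18433/16432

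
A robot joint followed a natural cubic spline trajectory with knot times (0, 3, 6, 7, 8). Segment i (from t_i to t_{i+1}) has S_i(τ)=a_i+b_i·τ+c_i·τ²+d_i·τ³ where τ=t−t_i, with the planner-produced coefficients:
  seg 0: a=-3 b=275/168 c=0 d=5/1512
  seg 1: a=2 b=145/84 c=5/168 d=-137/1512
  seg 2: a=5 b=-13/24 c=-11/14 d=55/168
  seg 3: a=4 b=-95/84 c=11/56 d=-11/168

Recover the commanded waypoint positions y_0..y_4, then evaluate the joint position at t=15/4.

y_0 = S_0(0) = a_0 = -3
y_1 = S_1(0) = a_1 = 2
y_2 = S_2(0) = a_2 = 5
y_3 = S_3(0) = a_3 = 4
y_4 = S_3(1) = 3
t_q=15/4 is in segment 1 (τ=3/4); S_1(τ)=11731/3584

y_0=-3 y_1=2 y_2=5 y_3=4 y_4=3
S(15/4) = 11731/3584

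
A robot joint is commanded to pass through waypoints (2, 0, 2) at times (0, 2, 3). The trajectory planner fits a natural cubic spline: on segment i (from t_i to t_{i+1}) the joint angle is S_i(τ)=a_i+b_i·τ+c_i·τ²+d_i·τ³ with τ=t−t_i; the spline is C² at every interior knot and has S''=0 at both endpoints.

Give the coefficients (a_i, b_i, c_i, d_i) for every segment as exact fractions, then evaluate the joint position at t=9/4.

Δ: Δ0=-1, Δ1=2
row 1: diag=6, rhs=18; c'=1/6, d'=3
back: M1=3
M: M0=0, M1=3, M2=0
seg 0: a=2, c=M0/2=0, d=(M1−M0)/(6·2)=1/4, b=Δ0−h0·(2M0+M1)/6=-2
seg 1: a=0, c=M1/2=3/2, d=(M2−M1)/(6·1)=-1/2, b=Δ1−h1·(2M1+M2)/6=1
t_q=9/4 → seg 1, τ=1/4; S=0+1·τ+3/2·τ²+-1/2·τ³=43/128

  seg 0: a=2 b=-2 c=0 d=1/4
  seg 1: a=0 b=1 c=3/2 d=-1/2
S(9/4) = 43/128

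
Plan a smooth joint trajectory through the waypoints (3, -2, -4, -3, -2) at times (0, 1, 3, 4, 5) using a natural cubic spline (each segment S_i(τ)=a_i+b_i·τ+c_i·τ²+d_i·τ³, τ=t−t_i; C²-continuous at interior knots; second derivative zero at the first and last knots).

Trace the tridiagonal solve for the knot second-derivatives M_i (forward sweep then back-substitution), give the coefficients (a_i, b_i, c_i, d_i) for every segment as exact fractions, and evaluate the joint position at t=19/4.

Δ: Δ0=-5, Δ1=-1, Δ2=1, Δ3=1
row 1: diag=6, rhs=24; c'=1/3, d'=4
row 2: denom=6−2·1/3=16/3; d'=(12−2·4)/(16/3)=3/4
row 3: denom=4−1·3/16=61/16; d'=(0−1·3/4)/(61/16)=-12/61
back: M3=-12/61
back: M2=3/4−3/16·-12/61=48/61
back: M1=4−1/3·48/61=228/61
M: M0=0, M1=228/61, M2=48/61, M3=-12/61, M4=0
seg 0: a=3, c=M0/2=0, d=(M1−M0)/(6·1)=38/61, b=Δ0−h0·(2M0+M1)/6=-343/61
seg 1: a=-2, c=M1/2=114/61, d=(M2−M1)/(6·2)=-15/61, b=Δ1−h1·(2M1+M2)/6=-229/61
seg 2: a=-4, c=M2/2=24/61, d=(M3−M2)/(6·1)=-10/61, b=Δ2−h2·(2M2+M3)/6=47/61
seg 3: a=-3, c=M3/2=-6/61, d=(M4−M3)/(6·1)=2/61, b=Δ3−h3·(2M3+M4)/6=65/61
t_q=19/4 → seg 3, τ=3/4; S=-3+65/61·τ+-6/61·τ²+2/61·τ³=-4377/1952

  seg 0: a=3 b=-343/61 c=0 d=38/61
  seg 1: a=-2 b=-229/61 c=114/61 d=-15/61
  seg 2: a=-4 b=47/61 c=24/61 d=-10/61
  seg 3: a=-3 b=65/61 c=-6/61 d=2/61
S(19/4) = -4377/1952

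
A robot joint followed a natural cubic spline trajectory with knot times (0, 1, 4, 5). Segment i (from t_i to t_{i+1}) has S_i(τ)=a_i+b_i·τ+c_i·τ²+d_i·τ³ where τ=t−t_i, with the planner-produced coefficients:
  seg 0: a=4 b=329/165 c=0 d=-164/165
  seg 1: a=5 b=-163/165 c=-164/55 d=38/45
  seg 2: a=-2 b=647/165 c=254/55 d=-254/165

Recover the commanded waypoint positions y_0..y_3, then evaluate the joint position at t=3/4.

y_0=4 y_1=5 y_2=-2 y_3=5
S(3/4) = 4467/880

y_0 = S_0(0) = a_0 = 4
y_1 = S_1(0) = a_1 = 5
y_2 = S_2(0) = a_2 = -2
y_3 = S_2(1) = 5
t_q=3/4 is in segment 0 (τ=3/4); S_0(τ)=4467/880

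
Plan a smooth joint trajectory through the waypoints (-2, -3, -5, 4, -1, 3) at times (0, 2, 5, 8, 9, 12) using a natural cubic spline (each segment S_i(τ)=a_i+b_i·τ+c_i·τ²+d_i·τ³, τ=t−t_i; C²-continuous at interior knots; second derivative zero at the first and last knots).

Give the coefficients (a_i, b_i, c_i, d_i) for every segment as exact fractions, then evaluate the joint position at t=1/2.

  seg 0: a=-2 b=-57/1394 c=0 d=-80/697
  seg 1: a=-3 b=-1977/1394 c=-480/697 d=11783/37638
  seg 2: a=-5 b=119/41 c=8903/4182 d=-8767/12546
  seg 3: a=4 b=-4449/1394 c=-8699/2091 d=9835/4182
  seg 4: a=-1 b=-9319/2091 c=12107/4182 d=-12107/37638
S(1/2) = -5673/2788

Δ: Δ0=-1/2, Δ1=-2/3, Δ2=3, Δ3=-5, Δ4=4/3
row 1: diag=10, rhs=-1; c'=3/10, d'=-1/10
row 2: denom=12−3·3/10=111/10; d'=(22−3·-1/10)/(111/10)=223/111
row 3: denom=8−3·10/37=266/37; d'=(-48−3·223/111)/(266/37)=-1999/266
row 4: denom=8−1·37/266=2091/266; d'=(38−1·-1999/266)/(2091/266)=12107/2091
back: M4=12107/2091
back: M3=-1999/266−37/266·12107/2091=-17398/2091
back: M2=223/111−10/37·-17398/2091=8903/2091
back: M1=-1/10−3/10·8903/2091=-960/697
M: M0=0, M1=-960/697, M2=8903/2091, M3=-17398/2091, M4=12107/2091, M5=0
seg 0: a=-2, c=M0/2=0, d=(M1−M0)/(6·2)=-80/697, b=Δ0−h0·(2M0+M1)/6=-57/1394
seg 1: a=-3, c=M1/2=-480/697, d=(M2−M1)/(6·3)=11783/37638, b=Δ1−h1·(2M1+M2)/6=-1977/1394
seg 2: a=-5, c=M2/2=8903/4182, d=(M3−M2)/(6·3)=-8767/12546, b=Δ2−h2·(2M2+M3)/6=119/41
seg 3: a=4, c=M3/2=-8699/2091, d=(M4−M3)/(6·1)=9835/4182, b=Δ3−h3·(2M3+M4)/6=-4449/1394
seg 4: a=-1, c=M4/2=12107/4182, d=(M5−M4)/(6·3)=-12107/37638, b=Δ4−h4·(2M4+M5)/6=-9319/2091
t_q=1/2 → seg 0, τ=1/2; S=-2+-57/1394·τ+0·τ²+-80/697·τ³=-5673/2788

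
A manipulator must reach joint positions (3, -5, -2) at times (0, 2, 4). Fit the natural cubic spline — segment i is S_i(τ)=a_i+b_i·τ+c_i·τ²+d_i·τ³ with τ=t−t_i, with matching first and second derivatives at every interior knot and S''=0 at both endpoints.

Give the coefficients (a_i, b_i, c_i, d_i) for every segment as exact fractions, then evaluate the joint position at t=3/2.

Δ: Δ0=-4, Δ1=3/2
row 1: diag=8, rhs=33; c'=1/4, d'=33/8
back: M1=33/8
M: M0=0, M1=33/8, M2=0
seg 0: a=3, c=M0/2=0, d=(M1−M0)/(6·2)=11/32, b=Δ0−h0·(2M0+M1)/6=-43/8
seg 1: a=-5, c=M1/2=33/16, d=(M2−M1)/(6·2)=-11/32, b=Δ1−h1·(2M1+M2)/6=-5/4
t_q=3/2 → seg 0, τ=3/2; S=3+-43/8·τ+0·τ²+11/32·τ³=-999/256

  seg 0: a=3 b=-43/8 c=0 d=11/32
  seg 1: a=-5 b=-5/4 c=33/16 d=-11/32
S(3/2) = -999/256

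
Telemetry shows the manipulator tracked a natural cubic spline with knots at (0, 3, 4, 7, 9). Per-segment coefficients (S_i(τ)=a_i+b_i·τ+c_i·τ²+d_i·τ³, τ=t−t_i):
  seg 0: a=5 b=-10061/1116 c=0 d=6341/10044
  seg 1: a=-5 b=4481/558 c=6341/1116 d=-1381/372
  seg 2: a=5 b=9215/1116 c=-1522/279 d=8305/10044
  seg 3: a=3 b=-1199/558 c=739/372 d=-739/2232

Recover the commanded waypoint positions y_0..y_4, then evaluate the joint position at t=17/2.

y_0=5 y_1=-5 y_2=5 y_3=3 y_4=4
S(17/2) = 18625/5952

y_0 = S_0(0) = a_0 = 5
y_1 = S_1(0) = a_1 = -5
y_2 = S_2(0) = a_2 = 5
y_3 = S_3(0) = a_3 = 3
y_4 = S_3(2) = 4
t_q=17/2 is in segment 3 (τ=3/2); S_3(τ)=18625/5952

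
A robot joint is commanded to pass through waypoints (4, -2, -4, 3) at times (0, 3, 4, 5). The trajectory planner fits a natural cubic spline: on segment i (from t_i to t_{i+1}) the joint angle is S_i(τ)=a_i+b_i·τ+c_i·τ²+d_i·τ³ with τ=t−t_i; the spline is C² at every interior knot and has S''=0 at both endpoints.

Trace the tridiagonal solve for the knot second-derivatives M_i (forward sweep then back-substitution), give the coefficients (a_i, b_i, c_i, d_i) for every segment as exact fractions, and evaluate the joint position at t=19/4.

Δ: Δ0=-2, Δ1=-2, Δ2=7
row 1: diag=8, rhs=0; c'=1/8, d'=0
row 2: denom=4−1·1/8=31/8; d'=(54−1·0)/(31/8)=432/31
back: M2=432/31
back: M1=0−1/8·432/31=-54/31
M: M0=0, M1=-54/31, M2=432/31, M3=0
seg 0: a=4, c=M0/2=0, d=(M1−M0)/(6·3)=-3/31, b=Δ0−h0·(2M0+M1)/6=-35/31
seg 1: a=-2, c=M1/2=-27/31, d=(M2−M1)/(6·1)=81/31, b=Δ1−h1·(2M1+M2)/6=-116/31
seg 2: a=-4, c=M2/2=216/31, d=(M3−M2)/(6·1)=-72/31, b=Δ2−h2·(2M2+M3)/6=73/31
t_q=19/4 → seg 2, τ=3/4; S=-4+73/31·τ+216/31·τ²+-72/31·τ³=175/248

  seg 0: a=4 b=-35/31 c=0 d=-3/31
  seg 1: a=-2 b=-116/31 c=-27/31 d=81/31
  seg 2: a=-4 b=73/31 c=216/31 d=-72/31
S(19/4) = 175/248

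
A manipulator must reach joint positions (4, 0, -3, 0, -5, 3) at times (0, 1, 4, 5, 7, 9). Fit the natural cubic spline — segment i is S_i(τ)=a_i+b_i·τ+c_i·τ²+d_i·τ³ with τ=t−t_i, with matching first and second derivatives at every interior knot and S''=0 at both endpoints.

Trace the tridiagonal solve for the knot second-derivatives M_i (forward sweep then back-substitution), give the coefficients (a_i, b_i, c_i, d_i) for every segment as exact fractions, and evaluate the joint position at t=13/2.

  seg 0: a=4 b=-9757/2356 c=0 d=333/2356
  seg 1: a=0 b=-4379/1178 c=999/2356 d=1135/7068
  seg 2: a=-3 b=7451/2356 c=1101/589 d=-4787/2356
  seg 3: a=0 b=949/1178 c=-9957/2356 d=6063/4712
  seg 4: a=-5 b=-388/589 c=2058/589 d=-343/589
S(13/2) = -149199/37696

Δ: Δ0=-4, Δ1=-1, Δ2=3, Δ3=-5/2, Δ4=4
row 1: diag=8, rhs=18; c'=3/8, d'=9/4
row 2: denom=8−3·3/8=55/8; d'=(24−3·9/4)/(55/8)=138/55
row 3: denom=6−1·8/55=322/55; d'=(-33−1·138/55)/(322/55)=-279/46
row 4: denom=8−2·55/161=1178/161; d'=(39−2·-279/46)/(1178/161)=4116/589
back: M4=4116/589
back: M3=-279/46−55/161·4116/589=-9957/1178
back: M2=138/55−8/55·-9957/1178=2202/589
back: M1=9/4−3/8·2202/589=999/1178
M: M0=0, M1=999/1178, M2=2202/589, M3=-9957/1178, M4=4116/589, M5=0
seg 0: a=4, c=M0/2=0, d=(M1−M0)/(6·1)=333/2356, b=Δ0−h0·(2M0+M1)/6=-9757/2356
seg 1: a=0, c=M1/2=999/2356, d=(M2−M1)/(6·3)=1135/7068, b=Δ1−h1·(2M1+M2)/6=-4379/1178
seg 2: a=-3, c=M2/2=1101/589, d=(M3−M2)/(6·1)=-4787/2356, b=Δ2−h2·(2M2+M3)/6=7451/2356
seg 3: a=0, c=M3/2=-9957/2356, d=(M4−M3)/(6·2)=6063/4712, b=Δ3−h3·(2M3+M4)/6=949/1178
seg 4: a=-5, c=M4/2=2058/589, d=(M5−M4)/(6·2)=-343/589, b=Δ4−h4·(2M4+M5)/6=-388/589
t_q=13/2 → seg 3, τ=3/2; S=0+949/1178·τ+-9957/2356·τ²+6063/4712·τ³=-149199/37696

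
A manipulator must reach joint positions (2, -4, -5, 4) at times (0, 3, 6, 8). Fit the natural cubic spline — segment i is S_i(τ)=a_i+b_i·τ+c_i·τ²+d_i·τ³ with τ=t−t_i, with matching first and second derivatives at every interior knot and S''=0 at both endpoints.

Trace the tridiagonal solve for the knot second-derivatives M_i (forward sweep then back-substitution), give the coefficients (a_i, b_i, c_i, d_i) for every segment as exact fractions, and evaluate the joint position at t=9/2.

  seg 0: a=2 b=-457/222 c=0 d=13/1998
  seg 1: a=-4 b=-209/111 c=13/222 d=305/1998
  seg 2: a=-5 b=575/222 c=53/37 d=-53/222
S(9/2) = -3657/592

Δ: Δ0=-2, Δ1=-1/3, Δ2=9/2
row 1: diag=12, rhs=10; c'=1/4, d'=5/6
row 2: denom=10−3·1/4=37/4; d'=(29−3·5/6)/(37/4)=106/37
back: M2=106/37
back: M1=5/6−1/4·106/37=13/111
M: M0=0, M1=13/111, M2=106/37, M3=0
seg 0: a=2, c=M0/2=0, d=(M1−M0)/(6·3)=13/1998, b=Δ0−h0·(2M0+M1)/6=-457/222
seg 1: a=-4, c=M1/2=13/222, d=(M2−M1)/(6·3)=305/1998, b=Δ1−h1·(2M1+M2)/6=-209/111
seg 2: a=-5, c=M2/2=53/37, d=(M3−M2)/(6·2)=-53/222, b=Δ2−h2·(2M2+M3)/6=575/222
t_q=9/2 → seg 1, τ=3/2; S=-4+-209/111·τ+13/222·τ²+305/1998·τ³=-3657/592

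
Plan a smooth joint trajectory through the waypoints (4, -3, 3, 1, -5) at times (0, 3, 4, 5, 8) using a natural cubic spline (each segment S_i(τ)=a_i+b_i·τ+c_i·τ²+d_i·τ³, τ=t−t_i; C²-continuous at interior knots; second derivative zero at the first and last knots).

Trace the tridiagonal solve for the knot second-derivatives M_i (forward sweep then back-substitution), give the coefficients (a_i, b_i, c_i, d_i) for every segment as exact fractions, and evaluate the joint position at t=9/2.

Δ: Δ0=-7/3, Δ1=6, Δ2=-2, Δ3=-2
row 1: diag=8, rhs=50; c'=1/8, d'=25/4
row 2: denom=4−1·1/8=31/8; d'=(-48−1·25/4)/(31/8)=-14
row 3: denom=8−1·8/31=240/31; d'=(0−1·-14)/(240/31)=217/120
back: M3=217/120
back: M2=-14−8/31·217/120=-217/15
back: M1=25/4−1/8·-217/15=967/120
M: M0=0, M1=967/120, M2=-217/15, M3=217/120, M4=0
seg 0: a=4, c=M0/2=0, d=(M1−M0)/(6·3)=967/2160, b=Δ0−h0·(2M0+M1)/6=-509/80
seg 1: a=-3, c=M1/2=967/240, d=(M2−M1)/(6·1)=-901/240, b=Δ1−h1·(2M1+M2)/6=229/40
seg 2: a=3, c=M2/2=-217/30, d=(M3−M2)/(6·1)=217/80, b=Δ2−h2·(2M2+M3)/6=121/48
seg 3: a=1, c=M3/2=217/240, d=(M4−M3)/(6·3)=-217/2160, b=Δ3−h3·(2M3+M4)/6=-457/120
t_q=9/2 → seg 2, τ=1/2; S=3+121/48·τ+-217/30·τ²+217/80·τ³=5359/1920

  seg 0: a=4 b=-509/80 c=0 d=967/2160
  seg 1: a=-3 b=229/40 c=967/240 d=-901/240
  seg 2: a=3 b=121/48 c=-217/30 d=217/80
  seg 3: a=1 b=-457/120 c=217/240 d=-217/2160
S(9/2) = 5359/1920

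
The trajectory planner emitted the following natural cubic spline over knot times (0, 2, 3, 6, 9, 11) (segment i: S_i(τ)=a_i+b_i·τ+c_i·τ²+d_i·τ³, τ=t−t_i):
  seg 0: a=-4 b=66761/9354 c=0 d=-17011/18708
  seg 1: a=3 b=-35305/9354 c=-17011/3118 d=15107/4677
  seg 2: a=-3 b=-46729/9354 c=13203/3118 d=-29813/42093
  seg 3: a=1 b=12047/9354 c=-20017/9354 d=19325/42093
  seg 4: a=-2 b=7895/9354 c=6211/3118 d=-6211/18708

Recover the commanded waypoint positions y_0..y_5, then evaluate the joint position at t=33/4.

y_0=-4 y_1=3 y_2=-3 y_3=1 y_4=-2 y_5=5
S(33/4) = -170239/99776

y_0 = S_0(0) = a_0 = -4
y_1 = S_1(0) = a_1 = 3
y_2 = S_2(0) = a_2 = -3
y_3 = S_3(0) = a_3 = 1
y_4 = S_4(0) = a_4 = -2
y_5 = S_4(2) = 5
t_q=33/4 is in segment 3 (τ=9/4); S_3(τ)=-170239/99776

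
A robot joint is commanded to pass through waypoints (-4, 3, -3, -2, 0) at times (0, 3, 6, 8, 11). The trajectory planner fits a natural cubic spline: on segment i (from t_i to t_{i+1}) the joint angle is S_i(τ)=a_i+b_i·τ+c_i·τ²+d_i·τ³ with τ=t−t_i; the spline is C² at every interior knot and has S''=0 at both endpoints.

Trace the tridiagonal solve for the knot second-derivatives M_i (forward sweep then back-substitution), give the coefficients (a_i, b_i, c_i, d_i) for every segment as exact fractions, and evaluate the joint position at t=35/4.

  seg 0: a=-4 b=658/177 c=0 d=-245/1593
  seg 1: a=3 b=-77/177 c=-245/177 d=458/1593
  seg 2: a=-3 b=-173/177 c=71/59 d=-329/1416
  seg 3: a=-2 b=371/354 c=-45/236 d=5/236
S(35/4) = -19821/15104

Δ: Δ0=7/3, Δ1=-2, Δ2=1/2, Δ3=2/3
row 1: diag=12, rhs=-26; c'=1/4, d'=-13/6
row 2: denom=10−3·1/4=37/4; d'=(15−3·-13/6)/(37/4)=86/37
row 3: denom=10−2·8/37=354/37; d'=(1−2·86/37)/(354/37)=-45/118
back: M3=-45/118
back: M2=86/37−8/37·-45/118=142/59
back: M1=-13/6−1/4·142/59=-490/177
M: M0=0, M1=-490/177, M2=142/59, M3=-45/118, M4=0
seg 0: a=-4, c=M0/2=0, d=(M1−M0)/(6·3)=-245/1593, b=Δ0−h0·(2M0+M1)/6=658/177
seg 1: a=3, c=M1/2=-245/177, d=(M2−M1)/(6·3)=458/1593, b=Δ1−h1·(2M1+M2)/6=-77/177
seg 2: a=-3, c=M2/2=71/59, d=(M3−M2)/(6·2)=-329/1416, b=Δ2−h2·(2M2+M3)/6=-173/177
seg 3: a=-2, c=M3/2=-45/236, d=(M4−M3)/(6·3)=5/236, b=Δ3−h3·(2M3+M4)/6=371/354
t_q=35/4 → seg 3, τ=3/4; S=-2+371/354·τ+-45/236·τ²+5/236·τ³=-19821/15104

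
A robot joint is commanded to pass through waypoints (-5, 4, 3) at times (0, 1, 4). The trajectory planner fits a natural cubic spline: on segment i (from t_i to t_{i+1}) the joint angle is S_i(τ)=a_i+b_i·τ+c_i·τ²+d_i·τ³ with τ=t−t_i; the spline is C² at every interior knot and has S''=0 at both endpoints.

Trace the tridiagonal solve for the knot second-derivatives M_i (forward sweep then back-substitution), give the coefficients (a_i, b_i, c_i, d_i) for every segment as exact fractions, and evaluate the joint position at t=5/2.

Δ: Δ0=9, Δ1=-1/3
row 1: diag=8, rhs=-56; c'=3/8, d'=-7
back: M1=-7
M: M0=0, M1=-7, M2=0
seg 0: a=-5, c=M0/2=0, d=(M1−M0)/(6·1)=-7/6, b=Δ0−h0·(2M0+M1)/6=61/6
seg 1: a=4, c=M1/2=-7/2, d=(M2−M1)/(6·3)=7/18, b=Δ1−h1·(2M1+M2)/6=20/3
t_q=5/2 → seg 1, τ=3/2; S=4+20/3·τ+-7/2·τ²+7/18·τ³=119/16

  seg 0: a=-5 b=61/6 c=0 d=-7/6
  seg 1: a=4 b=20/3 c=-7/2 d=7/18
S(5/2) = 119/16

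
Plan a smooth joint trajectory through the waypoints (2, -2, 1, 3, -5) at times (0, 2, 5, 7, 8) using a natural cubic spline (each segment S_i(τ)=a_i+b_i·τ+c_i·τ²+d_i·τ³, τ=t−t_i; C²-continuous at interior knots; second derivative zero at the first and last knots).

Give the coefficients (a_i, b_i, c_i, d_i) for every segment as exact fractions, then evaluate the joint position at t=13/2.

Δ: Δ0=-2, Δ1=1, Δ2=1, Δ3=-8
row 1: diag=10, rhs=18; c'=3/10, d'=9/5
row 2: denom=10−3·3/10=91/10; d'=(0−3·9/5)/(91/10)=-54/91
row 3: denom=6−2·20/91=506/91; d'=(-54−2·-54/91)/(506/91)=-2403/253
back: M3=-2403/253
back: M2=-54/91−20/91·-2403/253=378/253
back: M1=9/5−3/10·378/253=342/253
M: M0=0, M1=342/253, M2=378/253, M3=-2403/253, M4=0
seg 0: a=2, c=M0/2=0, d=(M1−M0)/(6·2)=57/506, b=Δ0−h0·(2M0+M1)/6=-620/253
seg 1: a=-2, c=M1/2=171/253, d=(M2−M1)/(6·3)=2/253, b=Δ1−h1·(2M1+M2)/6=-278/253
seg 2: a=1, c=M2/2=189/253, d=(M3−M2)/(6·2)=-927/1012, b=Δ2−h2·(2M2+M3)/6=802/253
seg 3: a=3, c=M3/2=-2403/506, d=(M4−M3)/(6·1)=801/506, b=Δ3−h3·(2M3+M4)/6=-1223/253
t_q=13/2 → seg 2, τ=3/2; S=1+802/253·τ+189/253·τ²+-927/1012·τ³=35171/8096

  seg 0: a=2 b=-620/253 c=0 d=57/506
  seg 1: a=-2 b=-278/253 c=171/253 d=2/253
  seg 2: a=1 b=802/253 c=189/253 d=-927/1012
  seg 3: a=3 b=-1223/253 c=-2403/506 d=801/506
S(13/2) = 35171/8096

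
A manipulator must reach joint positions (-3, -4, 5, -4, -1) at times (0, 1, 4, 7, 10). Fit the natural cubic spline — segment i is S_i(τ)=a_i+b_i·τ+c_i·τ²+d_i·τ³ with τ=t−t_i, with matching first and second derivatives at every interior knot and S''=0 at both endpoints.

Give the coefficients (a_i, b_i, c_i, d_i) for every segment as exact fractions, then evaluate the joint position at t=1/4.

  seg 0: a=-3 b=-49/27 c=0 d=22/27
  seg 1: a=-4 b=17/27 c=22/9 d=-134/243
  seg 2: a=5 b=11/27 c=-68/27 d=112/243
  seg 3: a=-4 b=-61/27 c=44/27 d=-44/243
S(1/4) = -991/288

Δ: Δ0=-1, Δ1=3, Δ2=-3, Δ3=1
row 1: diag=8, rhs=24; c'=3/8, d'=3
row 2: denom=12−3·3/8=87/8; d'=(-36−3·3)/(87/8)=-120/29
row 3: denom=12−3·8/29=324/29; d'=(24−3·-120/29)/(324/29)=88/27
back: M3=88/27
back: M2=-120/29−8/29·88/27=-136/27
back: M1=3−3/8·-136/27=44/9
M: M0=0, M1=44/9, M2=-136/27, M3=88/27, M4=0
seg 0: a=-3, c=M0/2=0, d=(M1−M0)/(6·1)=22/27, b=Δ0−h0·(2M0+M1)/6=-49/27
seg 1: a=-4, c=M1/2=22/9, d=(M2−M1)/(6·3)=-134/243, b=Δ1−h1·(2M1+M2)/6=17/27
seg 2: a=5, c=M2/2=-68/27, d=(M3−M2)/(6·3)=112/243, b=Δ2−h2·(2M2+M3)/6=11/27
seg 3: a=-4, c=M3/2=44/27, d=(M4−M3)/(6·3)=-44/243, b=Δ3−h3·(2M3+M4)/6=-61/27
t_q=1/4 → seg 0, τ=1/4; S=-3+-49/27·τ+0·τ²+22/27·τ³=-991/288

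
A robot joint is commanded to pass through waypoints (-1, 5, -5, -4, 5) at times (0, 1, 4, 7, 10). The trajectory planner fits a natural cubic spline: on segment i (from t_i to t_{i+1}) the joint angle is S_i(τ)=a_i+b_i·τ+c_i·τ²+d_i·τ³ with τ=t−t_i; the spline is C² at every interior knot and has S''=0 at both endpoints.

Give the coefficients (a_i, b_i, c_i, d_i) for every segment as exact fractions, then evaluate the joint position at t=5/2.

Δ: Δ0=6, Δ1=-10/3, Δ2=1/3, Δ3=3
row 1: diag=8, rhs=-56; c'=3/8, d'=-7
row 2: denom=12−3·3/8=87/8; d'=(22−3·-7)/(87/8)=344/87
row 3: denom=12−3·8/29=324/29; d'=(16−3·344/87)/(324/29)=10/27
back: M3=10/27
back: M2=344/87−8/29·10/27=104/27
back: M1=-7−3/8·104/27=-76/9
M: M0=0, M1=-76/9, M2=104/27, M3=10/27, M4=0
seg 0: a=-1, c=M0/2=0, d=(M1−M0)/(6·1)=-38/27, b=Δ0−h0·(2M0+M1)/6=200/27
seg 1: a=5, c=M1/2=-38/9, d=(M2−M1)/(6·3)=166/243, b=Δ1−h1·(2M1+M2)/6=86/27
seg 2: a=-5, c=M2/2=52/27, d=(M3−M2)/(6·3)=-47/243, b=Δ2−h2·(2M2+M3)/6=-100/27
seg 3: a=-4, c=M3/2=5/27, d=(M4−M3)/(6·3)=-5/243, b=Δ3−h3·(2M3+M4)/6=71/27
t_q=5/2 → seg 1, τ=3/2; S=5+86/27·τ+-38/9·τ²+166/243·τ³=31/12

  seg 0: a=-1 b=200/27 c=0 d=-38/27
  seg 1: a=5 b=86/27 c=-38/9 d=166/243
  seg 2: a=-5 b=-100/27 c=52/27 d=-47/243
  seg 3: a=-4 b=71/27 c=5/27 d=-5/243
S(5/2) = 31/12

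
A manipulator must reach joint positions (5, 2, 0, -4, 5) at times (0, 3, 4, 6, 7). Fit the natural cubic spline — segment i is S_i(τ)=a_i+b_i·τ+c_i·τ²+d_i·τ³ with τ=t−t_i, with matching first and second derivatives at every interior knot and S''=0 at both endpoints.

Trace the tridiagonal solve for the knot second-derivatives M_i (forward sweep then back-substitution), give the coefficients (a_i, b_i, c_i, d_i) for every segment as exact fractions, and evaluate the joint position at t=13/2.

Δ: Δ0=-1, Δ1=-2, Δ2=-2, Δ3=9
row 1: diag=8, rhs=-6; c'=1/8, d'=-3/4
row 2: denom=6−1·1/8=47/8; d'=(0−1·-3/4)/(47/8)=6/47
row 3: denom=6−2·16/47=250/47; d'=(66−2·6/47)/(250/47)=309/25
back: M3=309/25
back: M2=6/47−16/47·309/25=-102/25
back: M1=-3/4−1/8·-102/25=-6/25
M: M0=0, M1=-6/25, M2=-102/25, M3=309/25, M4=0
seg 0: a=5, c=M0/2=0, d=(M1−M0)/(6·3)=-1/75, b=Δ0−h0·(2M0+M1)/6=-22/25
seg 1: a=2, c=M1/2=-3/25, d=(M2−M1)/(6·1)=-16/25, b=Δ1−h1·(2M1+M2)/6=-31/25
seg 2: a=0, c=M2/2=-51/25, d=(M3−M2)/(6·2)=137/100, b=Δ2−h2·(2M2+M3)/6=-17/5
seg 3: a=-4, c=M3/2=309/50, d=(M4−M3)/(6·1)=-103/50, b=Δ3−h3·(2M3+M4)/6=122/25
t_q=13/2 → seg 3, τ=1/2; S=-4+122/25·τ+309/50·τ²+-103/50·τ³=-109/400

  seg 0: a=5 b=-22/25 c=0 d=-1/75
  seg 1: a=2 b=-31/25 c=-3/25 d=-16/25
  seg 2: a=0 b=-17/5 c=-51/25 d=137/100
  seg 3: a=-4 b=122/25 c=309/50 d=-103/50
S(13/2) = -109/400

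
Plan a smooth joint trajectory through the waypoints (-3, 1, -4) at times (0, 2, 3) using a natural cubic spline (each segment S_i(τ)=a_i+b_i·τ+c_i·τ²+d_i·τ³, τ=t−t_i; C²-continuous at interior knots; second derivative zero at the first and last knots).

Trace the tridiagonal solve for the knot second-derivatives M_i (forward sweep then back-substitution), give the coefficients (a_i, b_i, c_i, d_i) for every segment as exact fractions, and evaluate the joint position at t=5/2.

  seg 0: a=-3 b=13/3 c=0 d=-7/12
  seg 1: a=1 b=-8/3 c=-7/2 d=7/6
S(5/2) = -17/16

Δ: Δ0=2, Δ1=-5
row 1: diag=6, rhs=-42; c'=1/6, d'=-7
back: M1=-7
M: M0=0, M1=-7, M2=0
seg 0: a=-3, c=M0/2=0, d=(M1−M0)/(6·2)=-7/12, b=Δ0−h0·(2M0+M1)/6=13/3
seg 1: a=1, c=M1/2=-7/2, d=(M2−M1)/(6·1)=7/6, b=Δ1−h1·(2M1+M2)/6=-8/3
t_q=5/2 → seg 1, τ=1/2; S=1+-8/3·τ+-7/2·τ²+7/6·τ³=-17/16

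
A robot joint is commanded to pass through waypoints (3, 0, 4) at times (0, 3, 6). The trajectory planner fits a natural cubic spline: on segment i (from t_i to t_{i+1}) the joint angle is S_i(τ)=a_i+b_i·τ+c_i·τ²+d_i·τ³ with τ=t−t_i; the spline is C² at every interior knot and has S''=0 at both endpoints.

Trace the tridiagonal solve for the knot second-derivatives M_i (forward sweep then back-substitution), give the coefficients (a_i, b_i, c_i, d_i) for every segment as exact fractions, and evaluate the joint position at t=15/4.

  seg 0: a=3 b=-19/12 c=0 d=7/108
  seg 1: a=0 b=1/6 c=7/12 d=-7/108
S(15/4) = 109/256

Δ: Δ0=-1, Δ1=4/3
row 1: diag=12, rhs=14; c'=1/4, d'=7/6
back: M1=7/6
M: M0=0, M1=7/6, M2=0
seg 0: a=3, c=M0/2=0, d=(M1−M0)/(6·3)=7/108, b=Δ0−h0·(2M0+M1)/6=-19/12
seg 1: a=0, c=M1/2=7/12, d=(M2−M1)/(6·3)=-7/108, b=Δ1−h1·(2M1+M2)/6=1/6
t_q=15/4 → seg 1, τ=3/4; S=0+1/6·τ+7/12·τ²+-7/108·τ³=109/256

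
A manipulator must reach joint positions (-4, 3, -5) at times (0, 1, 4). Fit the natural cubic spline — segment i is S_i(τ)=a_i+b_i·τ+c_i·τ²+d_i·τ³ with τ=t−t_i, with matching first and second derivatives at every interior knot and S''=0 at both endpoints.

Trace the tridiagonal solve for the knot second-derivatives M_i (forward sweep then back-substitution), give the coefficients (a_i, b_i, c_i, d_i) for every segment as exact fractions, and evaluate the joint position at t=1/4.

  seg 0: a=-4 b=197/24 c=0 d=-29/24
  seg 1: a=3 b=55/12 c=-29/8 d=29/72
S(1/4) = -1007/512

Δ: Δ0=7, Δ1=-8/3
row 1: diag=8, rhs=-58; c'=3/8, d'=-29/4
back: M1=-29/4
M: M0=0, M1=-29/4, M2=0
seg 0: a=-4, c=M0/2=0, d=(M1−M0)/(6·1)=-29/24, b=Δ0−h0·(2M0+M1)/6=197/24
seg 1: a=3, c=M1/2=-29/8, d=(M2−M1)/(6·3)=29/72, b=Δ1−h1·(2M1+M2)/6=55/12
t_q=1/4 → seg 0, τ=1/4; S=-4+197/24·τ+0·τ²+-29/24·τ³=-1007/512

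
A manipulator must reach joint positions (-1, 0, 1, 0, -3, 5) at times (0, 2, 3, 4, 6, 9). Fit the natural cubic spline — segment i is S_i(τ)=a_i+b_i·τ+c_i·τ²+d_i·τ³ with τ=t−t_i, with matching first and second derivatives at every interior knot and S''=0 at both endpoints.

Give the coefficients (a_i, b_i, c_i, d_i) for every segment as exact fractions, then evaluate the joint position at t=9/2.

  seg 0: a=-1 b=152/921 c=0 d=617/7368
  seg 1: a=0 b=2155/1842 c=617/1228 d=-2477/3684
  seg 2: a=1 b=581/3684 c=-465/307 d=1315/3684
  seg 3: a=0 b=-3317/1842 c=-545/1228 d=2189/7368
  seg 4: a=-3 b=-10/921 c=411/307 d=-137/921
S(9/2) = -19141/19648

Δ: Δ0=1/2, Δ1=1, Δ2=-1, Δ3=-3/2, Δ4=8/3
row 1: diag=6, rhs=3; c'=1/6, d'=1/2
row 2: denom=4−1·1/6=23/6; d'=(-12−1·1/2)/(23/6)=-75/23
row 3: denom=6−1·6/23=132/23; d'=(-3−1·-75/23)/(132/23)=1/22
row 4: denom=10−2·23/66=307/33; d'=(25−2·1/22)/(307/33)=822/307
back: M4=822/307
back: M3=1/22−23/66·822/307=-545/614
back: M2=-75/23−6/23·-545/614=-930/307
back: M1=1/2−1/6·-930/307=617/614
M: M0=0, M1=617/614, M2=-930/307, M3=-545/614, M4=822/307, M5=0
seg 0: a=-1, c=M0/2=0, d=(M1−M0)/(6·2)=617/7368, b=Δ0−h0·(2M0+M1)/6=152/921
seg 1: a=0, c=M1/2=617/1228, d=(M2−M1)/(6·1)=-2477/3684, b=Δ1−h1·(2M1+M2)/6=2155/1842
seg 2: a=1, c=M2/2=-465/307, d=(M3−M2)/(6·1)=1315/3684, b=Δ2−h2·(2M2+M3)/6=581/3684
seg 3: a=0, c=M3/2=-545/1228, d=(M4−M3)/(6·2)=2189/7368, b=Δ3−h3·(2M3+M4)/6=-3317/1842
seg 4: a=-3, c=M4/2=411/307, d=(M5−M4)/(6·3)=-137/921, b=Δ4−h4·(2M4+M5)/6=-10/921
t_q=9/2 → seg 3, τ=1/2; S=0+-3317/1842·τ+-545/1228·τ²+2189/7368·τ³=-19141/19648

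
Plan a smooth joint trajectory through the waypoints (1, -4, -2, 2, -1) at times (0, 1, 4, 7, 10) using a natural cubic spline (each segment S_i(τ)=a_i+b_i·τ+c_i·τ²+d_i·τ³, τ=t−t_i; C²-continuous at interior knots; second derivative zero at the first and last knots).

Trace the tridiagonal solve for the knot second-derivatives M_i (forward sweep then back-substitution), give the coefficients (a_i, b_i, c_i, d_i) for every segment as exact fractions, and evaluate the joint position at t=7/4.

  seg 0: a=1 b=-155/27 c=0 d=20/27
  seg 1: a=-4 b=-95/27 c=20/9 d=-67/243
  seg 2: a=-2 b=64/27 c=-7/27 d=-7/243
  seg 3: a=2 b=1/27 c=-14/27 d=14/243
S(7/4) = -1057/192

Δ: Δ0=-5, Δ1=2/3, Δ2=4/3, Δ3=-1
row 1: diag=8, rhs=34; c'=3/8, d'=17/4
row 2: denom=12−3·3/8=87/8; d'=(4−3·17/4)/(87/8)=-70/87
row 3: denom=12−3·8/29=324/29; d'=(-14−3·-70/87)/(324/29)=-28/27
back: M3=-28/27
back: M2=-70/87−8/29·-28/27=-14/27
back: M1=17/4−3/8·-14/27=40/9
M: M0=0, M1=40/9, M2=-14/27, M3=-28/27, M4=0
seg 0: a=1, c=M0/2=0, d=(M1−M0)/(6·1)=20/27, b=Δ0−h0·(2M0+M1)/6=-155/27
seg 1: a=-4, c=M1/2=20/9, d=(M2−M1)/(6·3)=-67/243, b=Δ1−h1·(2M1+M2)/6=-95/27
seg 2: a=-2, c=M2/2=-7/27, d=(M3−M2)/(6·3)=-7/243, b=Δ2−h2·(2M2+M3)/6=64/27
seg 3: a=2, c=M3/2=-14/27, d=(M4−M3)/(6·3)=14/243, b=Δ3−h3·(2M3+M4)/6=1/27
t_q=7/4 → seg 1, τ=3/4; S=-4+-95/27·τ+20/9·τ²+-67/243·τ³=-1057/192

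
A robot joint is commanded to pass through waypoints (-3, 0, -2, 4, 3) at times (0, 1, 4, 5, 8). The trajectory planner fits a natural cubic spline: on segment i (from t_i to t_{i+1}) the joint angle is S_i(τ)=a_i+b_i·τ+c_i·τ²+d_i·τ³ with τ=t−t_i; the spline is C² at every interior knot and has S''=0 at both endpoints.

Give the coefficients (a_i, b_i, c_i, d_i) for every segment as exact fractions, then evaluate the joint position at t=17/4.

  seg 0: a=-3 b=853/216 c=0 d=-205/216
  seg 1: a=0 b=119/108 c=-205/72 d=1463/1944
  seg 2: a=-2 b=937/216 c=106/27 d=-163/72
  seg 3: a=4 b=583/108 c=-619/216 d=619/1944
S(17/4) = -3251/4608

Δ: Δ0=3, Δ1=-2/3, Δ2=6, Δ3=-1/3
row 1: diag=8, rhs=-22; c'=3/8, d'=-11/4
row 2: denom=8−3·3/8=55/8; d'=(40−3·-11/4)/(55/8)=386/55
row 3: denom=8−1·8/55=432/55; d'=(-38−1·386/55)/(432/55)=-619/108
back: M3=-619/108
back: M2=386/55−8/55·-619/108=212/27
back: M1=-11/4−3/8·212/27=-205/36
M: M0=0, M1=-205/36, M2=212/27, M3=-619/108, M4=0
seg 0: a=-3, c=M0/2=0, d=(M1−M0)/(6·1)=-205/216, b=Δ0−h0·(2M0+M1)/6=853/216
seg 1: a=0, c=M1/2=-205/72, d=(M2−M1)/(6·3)=1463/1944, b=Δ1−h1·(2M1+M2)/6=119/108
seg 2: a=-2, c=M2/2=106/27, d=(M3−M2)/(6·1)=-163/72, b=Δ2−h2·(2M2+M3)/6=937/216
seg 3: a=4, c=M3/2=-619/216, d=(M4−M3)/(6·3)=619/1944, b=Δ3−h3·(2M3+M4)/6=583/108
t_q=17/4 → seg 2, τ=1/4; S=-2+937/216·τ+106/27·τ²+-163/72·τ³=-3251/4608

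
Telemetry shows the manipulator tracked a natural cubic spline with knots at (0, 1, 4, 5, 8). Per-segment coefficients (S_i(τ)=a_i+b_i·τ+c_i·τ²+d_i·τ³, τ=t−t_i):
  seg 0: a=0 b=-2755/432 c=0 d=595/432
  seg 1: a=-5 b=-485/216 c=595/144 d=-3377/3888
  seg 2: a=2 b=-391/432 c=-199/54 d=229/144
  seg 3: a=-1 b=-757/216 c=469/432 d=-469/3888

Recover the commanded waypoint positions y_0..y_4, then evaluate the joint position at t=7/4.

y_0 = S_0(0) = a_0 = 0
y_1 = S_1(0) = a_1 = -5
y_2 = S_2(0) = a_2 = 2
y_3 = S_3(0) = a_3 = -1
y_4 = S_3(3) = -5
t_q=7/4 is in segment 1 (τ=3/4); S_1(τ)=-14519/3072

y_0=0 y_1=-5 y_2=2 y_3=-1 y_4=-5
S(7/4) = -14519/3072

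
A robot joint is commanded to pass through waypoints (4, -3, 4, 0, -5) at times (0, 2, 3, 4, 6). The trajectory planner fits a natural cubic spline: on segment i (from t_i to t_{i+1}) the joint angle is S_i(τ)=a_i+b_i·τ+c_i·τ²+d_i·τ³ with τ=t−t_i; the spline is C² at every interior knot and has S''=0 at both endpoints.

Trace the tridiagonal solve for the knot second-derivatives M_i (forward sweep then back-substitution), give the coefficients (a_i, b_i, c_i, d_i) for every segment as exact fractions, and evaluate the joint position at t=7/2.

  seg 0: a=4 b=-90/11 c=0 d=103/88
  seg 1: a=-3 b=129/22 c=309/44 d=-259/44
  seg 2: a=4 b=9/4 c=-117/11 d=193/44
  seg 3: a=0 b=-129/22 c=111/44 d=-37/88
S(7/2) = 1061/352

Δ: Δ0=-7/2, Δ1=7, Δ2=-4, Δ3=-5/2
row 1: diag=6, rhs=63; c'=1/6, d'=21/2
row 2: denom=4−1·1/6=23/6; d'=(-66−1·21/2)/(23/6)=-459/23
row 3: denom=6−1·6/23=132/23; d'=(9−1·-459/23)/(132/23)=111/22
back: M3=111/22
back: M2=-459/23−6/23·111/22=-234/11
back: M1=21/2−1/6·-234/11=309/22
M: M0=0, M1=309/22, M2=-234/11, M3=111/22, M4=0
seg 0: a=4, c=M0/2=0, d=(M1−M0)/(6·2)=103/88, b=Δ0−h0·(2M0+M1)/6=-90/11
seg 1: a=-3, c=M1/2=309/44, d=(M2−M1)/(6·1)=-259/44, b=Δ1−h1·(2M1+M2)/6=129/22
seg 2: a=4, c=M2/2=-117/11, d=(M3−M2)/(6·1)=193/44, b=Δ2−h2·(2M2+M3)/6=9/4
seg 3: a=0, c=M3/2=111/44, d=(M4−M3)/(6·2)=-37/88, b=Δ3−h3·(2M3+M4)/6=-129/22
t_q=7/2 → seg 2, τ=1/2; S=4+9/4·τ+-117/11·τ²+193/44·τ³=1061/352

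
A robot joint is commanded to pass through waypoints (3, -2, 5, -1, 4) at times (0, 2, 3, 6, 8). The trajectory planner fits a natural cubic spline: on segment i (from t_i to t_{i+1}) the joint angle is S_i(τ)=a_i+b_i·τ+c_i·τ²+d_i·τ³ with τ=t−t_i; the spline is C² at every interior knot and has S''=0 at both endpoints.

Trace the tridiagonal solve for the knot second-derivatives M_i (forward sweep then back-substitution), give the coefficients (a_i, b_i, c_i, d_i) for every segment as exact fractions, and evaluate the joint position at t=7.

Δ: Δ0=-5/2, Δ1=7, Δ2=-2, Δ3=5/2
row 1: diag=6, rhs=57; c'=1/6, d'=19/2
row 2: denom=8−1·1/6=47/6; d'=(-54−1·19/2)/(47/6)=-381/47
row 3: denom=10−3·18/47=416/47; d'=(27−3·-381/47)/(416/47)=603/104
back: M3=603/104
back: M2=-381/47−18/47·603/104=-537/52
back: M1=19/2−1/6·-537/52=1167/104
M: M0=0, M1=1167/104, M2=-537/52, M3=603/104, M4=0
seg 0: a=3, c=M0/2=0, d=(M1−M0)/(6·2)=389/416, b=Δ0−h0·(2M0+M1)/6=-649/104
seg 1: a=-2, c=M1/2=1167/208, d=(M2−M1)/(6·1)=-747/208, b=Δ1−h1·(2M1+M2)/6=259/52
seg 2: a=5, c=M2/2=-537/104, d=(M3−M2)/(6·3)=43/48, b=Δ2−h2·(2M2+M3)/6=1129/208
seg 3: a=-1, c=M3/2=603/208, d=(M4−M3)/(6·2)=-201/416, b=Δ3−h3·(2M3+M4)/6=-71/52
t_q=7 → seg 3, τ=1; S=-1+-71/52·τ+603/208·τ²+-201/416·τ³=21/416

  seg 0: a=3 b=-649/104 c=0 d=389/416
  seg 1: a=-2 b=259/52 c=1167/208 d=-747/208
  seg 2: a=5 b=1129/208 c=-537/104 d=43/48
  seg 3: a=-1 b=-71/52 c=603/208 d=-201/416
S(7) = 21/416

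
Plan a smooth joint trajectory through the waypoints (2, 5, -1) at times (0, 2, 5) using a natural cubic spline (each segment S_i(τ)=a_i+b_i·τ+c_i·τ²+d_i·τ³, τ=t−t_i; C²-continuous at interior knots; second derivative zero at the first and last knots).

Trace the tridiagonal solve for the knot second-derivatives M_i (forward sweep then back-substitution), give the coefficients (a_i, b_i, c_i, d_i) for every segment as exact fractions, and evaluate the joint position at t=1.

  seg 0: a=2 b=11/5 c=0 d=-7/40
  seg 1: a=5 b=1/10 c=-21/20 d=7/60
S(1) = 161/40

Δ: Δ0=3/2, Δ1=-2
row 1: diag=10, rhs=-21; c'=3/10, d'=-21/10
back: M1=-21/10
M: M0=0, M1=-21/10, M2=0
seg 0: a=2, c=M0/2=0, d=(M1−M0)/(6·2)=-7/40, b=Δ0−h0·(2M0+M1)/6=11/5
seg 1: a=5, c=M1/2=-21/20, d=(M2−M1)/(6·3)=7/60, b=Δ1−h1·(2M1+M2)/6=1/10
t_q=1 → seg 0, τ=1; S=2+11/5·τ+0·τ²+-7/40·τ³=161/40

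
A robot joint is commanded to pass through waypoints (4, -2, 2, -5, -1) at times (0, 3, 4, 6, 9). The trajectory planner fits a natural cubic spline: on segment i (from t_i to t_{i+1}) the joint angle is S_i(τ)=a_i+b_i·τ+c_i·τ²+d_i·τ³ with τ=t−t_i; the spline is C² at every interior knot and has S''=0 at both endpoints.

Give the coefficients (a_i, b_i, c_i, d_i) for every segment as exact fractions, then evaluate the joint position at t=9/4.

Δ: Δ0=-2, Δ1=4, Δ2=-7/2, Δ3=4/3
row 1: diag=8, rhs=36; c'=1/8, d'=9/2
row 2: denom=6−1·1/8=47/8; d'=(-45−1·9/2)/(47/8)=-396/47
row 3: denom=10−2·16/47=438/47; d'=(29−2·-396/47)/(438/47)=2155/438
back: M3=2155/438
back: M2=-396/47−16/47·2155/438=-2212/219
back: M1=9/2−1/8·-2212/219=1262/219
M: M0=0, M1=1262/219, M2=-2212/219, M3=2155/438, M4=0
seg 0: a=4, c=M0/2=0, d=(M1−M0)/(6·3)=631/1971, b=Δ0−h0·(2M0+M1)/6=-1069/219
seg 1: a=-2, c=M1/2=631/219, d=(M2−M1)/(6·1)=-193/73, b=Δ1−h1·(2M1+M2)/6=824/219
seg 2: a=2, c=M2/2=-1106/219, d=(M3−M2)/(6·2)=731/584, b=Δ2−h2·(2M2+M3)/6=349/219
seg 3: a=-5, c=M3/2=2155/876, d=(M4−M3)/(6·3)=-2155/7884, b=Δ3−h3·(2M3+M4)/6=-1571/438
t_q=9/4 → seg 0, τ=9/4; S=4+-1069/219·τ+0·τ²+631/1971·τ³=-15587/4672

  seg 0: a=4 b=-1069/219 c=0 d=631/1971
  seg 1: a=-2 b=824/219 c=631/219 d=-193/73
  seg 2: a=2 b=349/219 c=-1106/219 d=731/584
  seg 3: a=-5 b=-1571/438 c=2155/876 d=-2155/7884
S(9/4) = -15587/4672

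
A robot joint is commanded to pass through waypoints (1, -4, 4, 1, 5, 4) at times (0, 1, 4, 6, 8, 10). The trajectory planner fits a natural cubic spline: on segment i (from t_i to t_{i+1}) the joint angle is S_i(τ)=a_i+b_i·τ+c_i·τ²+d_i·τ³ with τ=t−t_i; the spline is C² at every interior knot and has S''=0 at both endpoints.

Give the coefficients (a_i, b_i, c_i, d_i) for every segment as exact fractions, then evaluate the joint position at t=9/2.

  seg 0: a=1 b=-18992/3003 c=0 d=3977/3003
  seg 1: a=-4 b=-7061/3003 c=3977/1001 d=-628/819
  seg 2: a=4 b=181/231 c=-2931/1001 d=21457/24024
  seg 3: a=1 b=-181/858 c=9733/4004 d=-1990/3003
  seg 4: a=5 b=9371/6006 c=-6187/4004 d=6187/24024
S(9/2) = 241611/64064

Δ: Δ0=-5, Δ1=8/3, Δ2=-3/2, Δ3=2, Δ4=-1/2
row 1: diag=8, rhs=46; c'=3/8, d'=23/4
row 2: denom=10−3·3/8=71/8; d'=(-25−3·23/4)/(71/8)=-338/71
row 3: denom=8−2·16/71=536/71; d'=(21−2·-338/71)/(536/71)=2167/536
row 4: denom=8−2·71/268=1001/134; d'=(-15−2·2167/536)/(1001/134)=-6187/2002
back: M4=-6187/2002
back: M3=2167/536−71/268·-6187/2002=9733/2002
back: M2=-338/71−16/71·9733/2002=-5862/1001
back: M1=23/4−3/8·-5862/1001=7954/1001
M: M0=0, M1=7954/1001, M2=-5862/1001, M3=9733/2002, M4=-6187/2002, M5=0
seg 0: a=1, c=M0/2=0, d=(M1−M0)/(6·1)=3977/3003, b=Δ0−h0·(2M0+M1)/6=-18992/3003
seg 1: a=-4, c=M1/2=3977/1001, d=(M2−M1)/(6·3)=-628/819, b=Δ1−h1·(2M1+M2)/6=-7061/3003
seg 2: a=4, c=M2/2=-2931/1001, d=(M3−M2)/(6·2)=21457/24024, b=Δ2−h2·(2M2+M3)/6=181/231
seg 3: a=1, c=M3/2=9733/4004, d=(M4−M3)/(6·2)=-1990/3003, b=Δ3−h3·(2M3+M4)/6=-181/858
seg 4: a=5, c=M4/2=-6187/4004, d=(M5−M4)/(6·2)=6187/24024, b=Δ4−h4·(2M4+M5)/6=9371/6006
t_q=9/2 → seg 2, τ=1/2; S=4+181/231·τ+-2931/1001·τ²+21457/24024·τ³=241611/64064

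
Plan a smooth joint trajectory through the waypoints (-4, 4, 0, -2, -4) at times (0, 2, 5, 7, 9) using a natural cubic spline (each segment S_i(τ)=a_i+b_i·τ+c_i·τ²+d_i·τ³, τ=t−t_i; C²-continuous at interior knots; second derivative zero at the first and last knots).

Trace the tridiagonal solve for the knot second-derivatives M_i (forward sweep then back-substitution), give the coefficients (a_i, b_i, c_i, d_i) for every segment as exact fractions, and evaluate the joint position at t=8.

Δ: Δ0=4, Δ1=-4/3, Δ2=-1, Δ3=-1
row 1: diag=10, rhs=-32; c'=3/10, d'=-16/5
row 2: denom=10−3·3/10=91/10; d'=(2−3·-16/5)/(91/10)=116/91
row 3: denom=8−2·20/91=688/91; d'=(0−2·116/91)/(688/91)=-29/86
back: M3=-29/86
back: M2=116/91−20/91·-29/86=58/43
back: M1=-16/5−3/10·58/43=-155/43
M: M0=0, M1=-155/43, M2=58/43, M3=-29/86, M4=0
seg 0: a=-4, c=M0/2=0, d=(M1−M0)/(6·2)=-155/516, b=Δ0−h0·(2M0+M1)/6=671/129
seg 1: a=4, c=M1/2=-155/86, d=(M2−M1)/(6·3)=71/258, b=Δ1−h1·(2M1+M2)/6=206/129
seg 2: a=0, c=M2/2=29/43, d=(M3−M2)/(6·2)=-145/1032, b=Δ2−h2·(2M2+M3)/6=-461/258
seg 3: a=-2, c=M3/2=-29/172, d=(M4−M3)/(6·2)=29/1032, b=Δ3−h3·(2M3+M4)/6=-100/129
t_q=8 → seg 3, τ=1; S=-2+-100/129·τ+-29/172·τ²+29/1032·τ³=-1003/344

  seg 0: a=-4 b=671/129 c=0 d=-155/516
  seg 1: a=4 b=206/129 c=-155/86 d=71/258
  seg 2: a=0 b=-461/258 c=29/43 d=-145/1032
  seg 3: a=-2 b=-100/129 c=-29/172 d=29/1032
S(8) = -1003/344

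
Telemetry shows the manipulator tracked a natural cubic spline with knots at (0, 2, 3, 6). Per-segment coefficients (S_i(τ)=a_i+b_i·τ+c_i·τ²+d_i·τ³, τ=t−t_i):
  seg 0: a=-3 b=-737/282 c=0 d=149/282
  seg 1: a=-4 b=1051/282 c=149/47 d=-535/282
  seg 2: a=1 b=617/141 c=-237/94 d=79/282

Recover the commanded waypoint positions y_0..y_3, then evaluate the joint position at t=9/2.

y_0=-3 y_1=-4 y_2=1 y_3=-1
S(9/2) = 2133/752

y_0 = S_0(0) = a_0 = -3
y_1 = S_1(0) = a_1 = -4
y_2 = S_2(0) = a_2 = 1
y_3 = S_2(3) = -1
t_q=9/2 is in segment 2 (τ=3/2); S_2(τ)=2133/752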